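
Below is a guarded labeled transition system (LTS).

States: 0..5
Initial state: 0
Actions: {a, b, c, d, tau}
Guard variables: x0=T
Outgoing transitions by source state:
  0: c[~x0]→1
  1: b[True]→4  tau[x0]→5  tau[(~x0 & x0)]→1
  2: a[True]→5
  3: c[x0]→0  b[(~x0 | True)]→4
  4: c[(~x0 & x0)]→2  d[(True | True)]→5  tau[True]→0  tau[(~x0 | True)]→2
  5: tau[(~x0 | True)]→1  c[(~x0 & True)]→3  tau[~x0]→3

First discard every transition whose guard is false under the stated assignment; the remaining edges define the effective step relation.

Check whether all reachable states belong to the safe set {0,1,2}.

Inv-set: {0,1,2}
R = {0}
  0: safe

Answer: INVARIANT HOLDS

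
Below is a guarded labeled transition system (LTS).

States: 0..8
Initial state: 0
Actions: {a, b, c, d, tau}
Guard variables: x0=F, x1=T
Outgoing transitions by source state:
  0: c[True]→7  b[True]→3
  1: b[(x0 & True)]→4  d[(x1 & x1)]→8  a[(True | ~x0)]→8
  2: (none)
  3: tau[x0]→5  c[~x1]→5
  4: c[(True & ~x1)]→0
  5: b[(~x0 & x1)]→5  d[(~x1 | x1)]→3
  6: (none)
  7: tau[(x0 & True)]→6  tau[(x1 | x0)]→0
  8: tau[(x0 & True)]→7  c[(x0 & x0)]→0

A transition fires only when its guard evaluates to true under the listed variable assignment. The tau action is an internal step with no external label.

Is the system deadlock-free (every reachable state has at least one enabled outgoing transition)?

Answer: DEADLOCK at state 3

Working:
Reachable = {0,3,7}
  0: b→3  c→7  [2 exit(s)]
  3: ∅  [STUCK]
  7: tau→0  [1 exit(s)]
trace reaching 3: b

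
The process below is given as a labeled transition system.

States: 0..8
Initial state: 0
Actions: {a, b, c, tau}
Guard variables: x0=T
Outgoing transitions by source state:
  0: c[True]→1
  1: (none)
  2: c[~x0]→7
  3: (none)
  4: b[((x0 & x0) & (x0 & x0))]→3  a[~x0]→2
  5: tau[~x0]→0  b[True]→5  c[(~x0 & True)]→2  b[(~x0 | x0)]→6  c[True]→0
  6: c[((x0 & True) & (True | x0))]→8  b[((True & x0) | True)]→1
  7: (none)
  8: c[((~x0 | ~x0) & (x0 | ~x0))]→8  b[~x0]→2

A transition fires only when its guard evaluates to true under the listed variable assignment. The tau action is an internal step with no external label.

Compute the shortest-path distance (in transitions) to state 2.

Breadth-first toward 2:
  depth 0: {0}
  depth 1: {1}
2 never appears.

Answer: UNREACHABLE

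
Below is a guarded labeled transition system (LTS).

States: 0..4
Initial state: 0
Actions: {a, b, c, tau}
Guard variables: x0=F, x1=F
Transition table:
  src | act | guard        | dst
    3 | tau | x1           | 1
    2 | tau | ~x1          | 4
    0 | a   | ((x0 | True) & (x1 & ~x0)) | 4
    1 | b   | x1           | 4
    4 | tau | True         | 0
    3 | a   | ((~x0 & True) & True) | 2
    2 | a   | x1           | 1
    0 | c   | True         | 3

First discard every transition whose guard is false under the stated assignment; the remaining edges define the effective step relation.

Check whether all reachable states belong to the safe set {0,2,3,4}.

Safe = {0,2,3,4}
Reach set: {0,2,3,4}
  0: ok
  2: ok
  3: ok
  4: ok

Answer: INVARIANT HOLDS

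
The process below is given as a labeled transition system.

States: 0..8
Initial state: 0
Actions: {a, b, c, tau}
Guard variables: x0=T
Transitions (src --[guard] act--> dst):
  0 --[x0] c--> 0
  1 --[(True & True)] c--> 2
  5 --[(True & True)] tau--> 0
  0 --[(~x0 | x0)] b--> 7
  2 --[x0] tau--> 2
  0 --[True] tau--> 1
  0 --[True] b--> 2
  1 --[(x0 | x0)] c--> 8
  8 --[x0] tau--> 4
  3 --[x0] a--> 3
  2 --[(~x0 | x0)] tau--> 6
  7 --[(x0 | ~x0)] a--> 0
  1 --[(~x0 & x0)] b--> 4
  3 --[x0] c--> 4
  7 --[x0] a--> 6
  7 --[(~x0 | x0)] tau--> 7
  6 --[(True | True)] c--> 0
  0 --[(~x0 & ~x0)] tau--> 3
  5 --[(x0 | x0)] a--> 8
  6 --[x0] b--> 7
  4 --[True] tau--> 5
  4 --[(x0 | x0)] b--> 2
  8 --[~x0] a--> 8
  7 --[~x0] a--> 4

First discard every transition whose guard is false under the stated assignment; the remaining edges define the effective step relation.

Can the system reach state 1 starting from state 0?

After dropping false guards: 20 live edges.
depth 0: {0}
depth 1: {1,2,7}  now seen {0,1,2,7}
depth 2: {6,8}  now seen {0,1,2,6,7,8}
depth 3: {4}  now seen {0,1,2,4,6,7,8}
depth 4: {5}  now seen {0,1,2,4,5,6,7,8}
Reachable = {0,1,2,4,5,6,7,8}
witness 1: tau

Answer: REACHABLE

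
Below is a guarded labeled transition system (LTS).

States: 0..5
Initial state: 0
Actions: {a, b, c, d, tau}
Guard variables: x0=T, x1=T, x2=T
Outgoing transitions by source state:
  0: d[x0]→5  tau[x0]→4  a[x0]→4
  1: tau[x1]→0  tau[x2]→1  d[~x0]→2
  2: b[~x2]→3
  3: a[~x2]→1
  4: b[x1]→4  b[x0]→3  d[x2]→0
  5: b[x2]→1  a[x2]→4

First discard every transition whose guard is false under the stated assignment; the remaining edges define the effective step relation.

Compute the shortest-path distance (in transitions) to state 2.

Breadth-first toward 2:
  depth 0: {0}
  depth 1: {4,5}
  depth 2: {1,3}
2 never appears.

Answer: UNREACHABLE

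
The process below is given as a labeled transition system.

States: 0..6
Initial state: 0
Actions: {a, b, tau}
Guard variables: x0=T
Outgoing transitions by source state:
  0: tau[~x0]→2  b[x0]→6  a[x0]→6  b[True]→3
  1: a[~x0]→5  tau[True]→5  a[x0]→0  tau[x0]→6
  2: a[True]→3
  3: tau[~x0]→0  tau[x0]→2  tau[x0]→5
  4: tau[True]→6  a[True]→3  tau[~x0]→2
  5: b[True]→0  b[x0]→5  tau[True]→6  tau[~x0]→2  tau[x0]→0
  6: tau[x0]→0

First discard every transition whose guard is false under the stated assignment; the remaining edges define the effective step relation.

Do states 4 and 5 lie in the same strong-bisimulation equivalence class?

Answer: NOT BISIMILAR

Trace:
Refine partition for ~:
  P[0] = {{0,1,2,3,4,5,6}}
  P[1] = {{0},{1,4},{2},{3,6},{5}}
  P[2] = {{0},{1},{2},{3},{4},{5},{6}}
7 equivalence class(es) (converged in 3)
[4]={4}  [5]={5}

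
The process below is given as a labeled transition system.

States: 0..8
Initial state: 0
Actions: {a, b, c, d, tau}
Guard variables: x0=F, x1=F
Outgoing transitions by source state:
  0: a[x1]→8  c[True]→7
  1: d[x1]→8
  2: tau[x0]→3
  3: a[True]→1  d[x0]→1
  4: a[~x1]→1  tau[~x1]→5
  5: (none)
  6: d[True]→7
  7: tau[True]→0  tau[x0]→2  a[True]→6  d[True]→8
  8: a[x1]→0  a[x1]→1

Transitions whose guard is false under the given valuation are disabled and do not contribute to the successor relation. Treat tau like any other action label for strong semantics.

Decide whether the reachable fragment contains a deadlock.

Reach set: {0,6,7,8}
  0: c→7  [1 exit(s)]
  6: d→7  [1 exit(s)]
  7: a→6  d→8  tau→0  [3 exit(s)]
  8: ∅  [no exit]
witness 8: c·d

Answer: DEADLOCK at state 8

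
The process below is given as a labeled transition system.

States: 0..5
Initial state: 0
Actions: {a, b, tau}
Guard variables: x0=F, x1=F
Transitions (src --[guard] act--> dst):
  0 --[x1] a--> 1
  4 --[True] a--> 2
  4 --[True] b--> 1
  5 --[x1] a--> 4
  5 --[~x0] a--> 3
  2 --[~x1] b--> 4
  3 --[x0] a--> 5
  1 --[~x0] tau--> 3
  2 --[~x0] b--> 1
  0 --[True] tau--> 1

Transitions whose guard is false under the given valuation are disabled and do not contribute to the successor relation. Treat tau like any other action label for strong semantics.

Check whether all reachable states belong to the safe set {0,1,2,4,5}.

Answer: INVARIANT VIOLATED at state 3

Working:
Inv-set: {0,1,2,4,5}
Reachable = {0,1,3}
  0: ✓
  1: ✓
  3: ✗ unsafe
witness against invariant: tau·tau → 3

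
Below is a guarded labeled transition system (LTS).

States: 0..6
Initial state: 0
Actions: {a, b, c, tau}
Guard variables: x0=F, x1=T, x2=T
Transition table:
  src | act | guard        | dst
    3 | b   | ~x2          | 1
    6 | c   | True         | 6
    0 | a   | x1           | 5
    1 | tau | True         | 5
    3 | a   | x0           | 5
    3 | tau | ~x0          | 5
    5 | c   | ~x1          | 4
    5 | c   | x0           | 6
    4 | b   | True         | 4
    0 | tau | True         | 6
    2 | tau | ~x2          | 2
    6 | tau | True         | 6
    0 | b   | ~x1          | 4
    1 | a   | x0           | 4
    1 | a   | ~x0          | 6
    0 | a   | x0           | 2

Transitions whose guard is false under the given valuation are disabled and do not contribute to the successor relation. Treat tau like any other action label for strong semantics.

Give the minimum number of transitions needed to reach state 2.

BFS to 2:
  Layer 0: {0}
  Layer 1: {5,6}
2 never appears.

Answer: UNREACHABLE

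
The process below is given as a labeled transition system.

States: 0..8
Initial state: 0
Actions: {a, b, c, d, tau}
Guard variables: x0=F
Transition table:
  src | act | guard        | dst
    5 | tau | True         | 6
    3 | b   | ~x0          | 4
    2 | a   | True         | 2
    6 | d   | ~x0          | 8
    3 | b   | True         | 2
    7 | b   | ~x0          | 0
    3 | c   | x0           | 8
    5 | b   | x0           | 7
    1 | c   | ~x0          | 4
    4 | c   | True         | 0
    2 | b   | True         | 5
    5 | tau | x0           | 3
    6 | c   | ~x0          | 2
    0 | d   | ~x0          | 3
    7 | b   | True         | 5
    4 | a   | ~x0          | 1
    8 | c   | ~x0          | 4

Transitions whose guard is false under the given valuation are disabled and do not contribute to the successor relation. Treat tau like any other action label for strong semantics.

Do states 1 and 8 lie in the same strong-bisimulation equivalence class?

Answer: BISIMILAR

Trace:
Bisimulation quotient by refinement:
  P[0] = {{0,1,2,3,4,5,6,7,8}}
  P[1] = {{0},{1,8},{2},{3,7},{4},{5},{6}}
  P[2] = {{0},{1,8},{2},{3},{4},{5},{6},{7}}
Fixed point at round 3; 8 class(es).
[1]={1,8}  [8]={1,8}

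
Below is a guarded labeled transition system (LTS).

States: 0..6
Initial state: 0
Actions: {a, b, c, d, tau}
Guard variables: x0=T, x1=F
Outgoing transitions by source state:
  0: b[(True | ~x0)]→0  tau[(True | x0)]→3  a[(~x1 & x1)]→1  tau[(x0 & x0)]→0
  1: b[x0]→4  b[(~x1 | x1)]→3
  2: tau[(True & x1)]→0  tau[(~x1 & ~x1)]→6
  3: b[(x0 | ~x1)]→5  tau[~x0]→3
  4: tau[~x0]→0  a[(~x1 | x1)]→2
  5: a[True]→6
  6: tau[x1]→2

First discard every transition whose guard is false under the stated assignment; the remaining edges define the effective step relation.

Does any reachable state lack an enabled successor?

Answer: DEADLOCK at state 6

Analysis:
Reachable = {0,3,5,6}
  0: b→0  tau→0  tau→3  [deg 3]
  3: b→5  [deg 1]
  5: a→6  [deg 1]
  6: ∅  [deadlock]
trace reaching 6: tau·b·a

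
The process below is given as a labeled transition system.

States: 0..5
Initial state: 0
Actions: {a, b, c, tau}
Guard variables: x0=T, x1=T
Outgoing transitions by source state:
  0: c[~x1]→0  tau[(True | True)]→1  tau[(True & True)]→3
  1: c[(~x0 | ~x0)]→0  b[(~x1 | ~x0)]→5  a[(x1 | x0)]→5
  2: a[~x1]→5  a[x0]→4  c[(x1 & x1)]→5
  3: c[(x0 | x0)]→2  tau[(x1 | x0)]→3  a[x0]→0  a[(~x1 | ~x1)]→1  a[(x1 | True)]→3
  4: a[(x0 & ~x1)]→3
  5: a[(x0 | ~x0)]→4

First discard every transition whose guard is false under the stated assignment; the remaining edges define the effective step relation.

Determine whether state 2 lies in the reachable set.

Guard filter leaves 10 enabled edge(s).
L0 = {0}
L1 = {1,3}  cumulative {0,1,3}
L2 = {2,5}  cumulative {0,1,2,3,5}
L3 = {4}  cumulative {0,1,2,3,4,5}
R = {0,1,2,3,4,5}
Path to 2: tau·c

Answer: REACHABLE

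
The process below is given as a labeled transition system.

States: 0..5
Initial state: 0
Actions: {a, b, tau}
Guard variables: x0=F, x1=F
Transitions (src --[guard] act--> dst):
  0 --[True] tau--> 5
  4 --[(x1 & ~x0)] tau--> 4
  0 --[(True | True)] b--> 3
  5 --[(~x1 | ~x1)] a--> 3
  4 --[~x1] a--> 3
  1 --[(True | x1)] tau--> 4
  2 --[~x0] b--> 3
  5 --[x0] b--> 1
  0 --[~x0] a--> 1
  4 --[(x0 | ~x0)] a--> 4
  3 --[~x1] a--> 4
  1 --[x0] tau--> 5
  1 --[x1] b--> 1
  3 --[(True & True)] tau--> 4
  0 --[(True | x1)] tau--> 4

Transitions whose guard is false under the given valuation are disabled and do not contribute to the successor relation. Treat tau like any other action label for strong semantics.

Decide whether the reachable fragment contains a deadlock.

Reach set: {0,1,3,4,5}
  0: a→1  b→3  tau→4  tau→5  [deg 4]
  1: tau→4  [deg 1]
  3: a→4  tau→4  [deg 2]
  4: a→3  a→4  [deg 2]
  5: a→3  [deg 1]

Answer: DEADLOCK-FREE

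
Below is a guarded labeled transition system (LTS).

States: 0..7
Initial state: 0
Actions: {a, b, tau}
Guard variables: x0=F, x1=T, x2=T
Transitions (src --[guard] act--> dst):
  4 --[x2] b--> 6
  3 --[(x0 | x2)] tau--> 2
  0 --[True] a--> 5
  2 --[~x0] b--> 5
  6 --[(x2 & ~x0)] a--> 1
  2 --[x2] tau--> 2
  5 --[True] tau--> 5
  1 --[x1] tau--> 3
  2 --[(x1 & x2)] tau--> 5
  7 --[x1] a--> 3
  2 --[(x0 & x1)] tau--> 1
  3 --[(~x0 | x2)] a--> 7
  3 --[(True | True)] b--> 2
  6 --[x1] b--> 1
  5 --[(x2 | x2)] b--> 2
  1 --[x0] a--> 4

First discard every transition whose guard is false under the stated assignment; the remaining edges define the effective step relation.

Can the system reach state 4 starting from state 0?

Answer: UNREACHABLE

Analysis:
After dropping false guards: 14 live edges.
Layer 0: {0}
Layer 1: {5}  now seen {0,5}
Layer 2: {2}  now seen {0,2,5}
Reachable = {0,2,5}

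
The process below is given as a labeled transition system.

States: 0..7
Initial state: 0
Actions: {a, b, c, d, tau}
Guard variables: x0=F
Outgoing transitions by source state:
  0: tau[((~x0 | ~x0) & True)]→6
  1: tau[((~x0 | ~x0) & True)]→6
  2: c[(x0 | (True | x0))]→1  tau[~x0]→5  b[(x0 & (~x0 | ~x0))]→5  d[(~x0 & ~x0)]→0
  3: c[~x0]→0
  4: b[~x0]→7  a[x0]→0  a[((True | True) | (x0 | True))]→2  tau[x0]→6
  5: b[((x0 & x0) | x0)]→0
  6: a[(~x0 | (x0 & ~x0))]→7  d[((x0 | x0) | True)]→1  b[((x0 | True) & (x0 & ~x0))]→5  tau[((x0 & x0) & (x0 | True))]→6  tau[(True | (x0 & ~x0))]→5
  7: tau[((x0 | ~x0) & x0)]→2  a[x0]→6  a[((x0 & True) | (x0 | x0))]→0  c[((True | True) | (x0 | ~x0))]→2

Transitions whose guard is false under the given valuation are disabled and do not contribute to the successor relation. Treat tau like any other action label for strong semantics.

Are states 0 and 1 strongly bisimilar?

Compute ~ classes (split until stable):
  P[0] = {{0,1,2,3,4,5,6,7}}
  P[1] = {{0,1},{2},{3,7},{4},{5},{6}}
  P[2] = {{0,1},{2},{3},{4},{5},{6},{7}}
7 equivalence class(es) (converged in 3)
0∈{0,1}, 1∈{0,1}

Answer: BISIMILAR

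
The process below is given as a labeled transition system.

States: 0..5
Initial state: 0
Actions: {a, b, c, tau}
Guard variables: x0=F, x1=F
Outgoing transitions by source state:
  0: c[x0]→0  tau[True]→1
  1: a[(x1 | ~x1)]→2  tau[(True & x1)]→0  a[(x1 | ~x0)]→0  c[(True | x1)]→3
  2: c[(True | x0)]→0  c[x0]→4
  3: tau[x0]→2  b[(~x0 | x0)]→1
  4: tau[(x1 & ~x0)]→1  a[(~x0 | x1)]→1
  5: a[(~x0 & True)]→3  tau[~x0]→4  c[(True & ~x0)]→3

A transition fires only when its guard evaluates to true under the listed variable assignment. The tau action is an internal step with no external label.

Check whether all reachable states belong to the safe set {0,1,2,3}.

Inv-set: {0,1,2,3}
R = {0,1,2,3}
  0: ok
  1: ok
  2: ok
  3: ok

Answer: INVARIANT HOLDS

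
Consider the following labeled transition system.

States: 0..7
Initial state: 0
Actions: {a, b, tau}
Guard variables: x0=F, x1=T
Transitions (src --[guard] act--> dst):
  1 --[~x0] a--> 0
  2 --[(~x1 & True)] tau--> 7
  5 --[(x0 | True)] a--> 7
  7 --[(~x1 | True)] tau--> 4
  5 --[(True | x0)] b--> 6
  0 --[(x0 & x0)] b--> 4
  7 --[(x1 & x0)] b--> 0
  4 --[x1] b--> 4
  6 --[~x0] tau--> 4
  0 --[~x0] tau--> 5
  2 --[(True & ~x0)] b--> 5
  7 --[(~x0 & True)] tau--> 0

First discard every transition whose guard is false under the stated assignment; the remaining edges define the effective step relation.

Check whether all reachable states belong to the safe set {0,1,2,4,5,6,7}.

Answer: INVARIANT HOLDS

Trace:
Inv-set: {0,1,2,4,5,6,7}
Reachable = {0,4,5,6,7}
  0: safe
  4: safe
  5: safe
  6: safe
  7: safe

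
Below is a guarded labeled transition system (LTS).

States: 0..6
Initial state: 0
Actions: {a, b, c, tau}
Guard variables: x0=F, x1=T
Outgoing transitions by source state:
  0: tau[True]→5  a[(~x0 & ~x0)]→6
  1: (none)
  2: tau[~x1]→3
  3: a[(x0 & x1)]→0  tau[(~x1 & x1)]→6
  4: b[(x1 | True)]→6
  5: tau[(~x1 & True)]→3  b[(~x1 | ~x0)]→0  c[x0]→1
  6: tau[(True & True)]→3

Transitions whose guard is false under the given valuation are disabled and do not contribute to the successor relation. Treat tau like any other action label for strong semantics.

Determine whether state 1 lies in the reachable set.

5 transition(s) survive guard evaluation.
depth 0: {0}
depth 1: {5,6}  now seen {0,5,6}
depth 2: {3}  now seen {0,3,5,6}
Reach set: {0,3,5,6}

Answer: UNREACHABLE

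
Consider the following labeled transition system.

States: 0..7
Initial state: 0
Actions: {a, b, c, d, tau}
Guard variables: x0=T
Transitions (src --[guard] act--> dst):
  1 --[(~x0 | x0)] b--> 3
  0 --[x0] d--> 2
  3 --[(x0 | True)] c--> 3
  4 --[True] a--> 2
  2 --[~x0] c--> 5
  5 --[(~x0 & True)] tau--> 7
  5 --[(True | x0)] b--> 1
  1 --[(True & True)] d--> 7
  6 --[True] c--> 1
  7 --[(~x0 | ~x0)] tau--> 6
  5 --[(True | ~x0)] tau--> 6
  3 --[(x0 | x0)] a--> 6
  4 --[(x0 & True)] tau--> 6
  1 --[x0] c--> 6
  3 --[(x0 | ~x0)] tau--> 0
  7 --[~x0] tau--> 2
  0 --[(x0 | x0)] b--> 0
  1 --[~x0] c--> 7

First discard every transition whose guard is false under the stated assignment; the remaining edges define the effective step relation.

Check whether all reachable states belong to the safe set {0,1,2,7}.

Safe = {0,1,2,7}
Reachable = {0,2}
  0: ✓
  2: ✓

Answer: INVARIANT HOLDS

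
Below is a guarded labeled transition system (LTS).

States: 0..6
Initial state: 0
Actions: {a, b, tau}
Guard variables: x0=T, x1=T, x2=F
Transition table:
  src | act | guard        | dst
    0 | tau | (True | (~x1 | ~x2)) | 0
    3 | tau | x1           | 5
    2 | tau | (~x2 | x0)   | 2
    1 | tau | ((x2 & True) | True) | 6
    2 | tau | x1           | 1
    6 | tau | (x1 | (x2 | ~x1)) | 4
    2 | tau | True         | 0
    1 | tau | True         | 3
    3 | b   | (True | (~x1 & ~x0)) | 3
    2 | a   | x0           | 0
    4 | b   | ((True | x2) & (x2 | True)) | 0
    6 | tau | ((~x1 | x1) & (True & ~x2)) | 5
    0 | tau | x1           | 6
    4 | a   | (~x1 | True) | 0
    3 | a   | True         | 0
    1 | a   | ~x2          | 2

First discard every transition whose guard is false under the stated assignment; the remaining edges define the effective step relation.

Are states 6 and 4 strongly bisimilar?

Answer: NOT BISIMILAR

Analysis:
Refine partition for ~:
  π0 = {{0,1,2,3,4,5,6}}
  π1 = {{0,6},{1,2},{3},{4},{5}}
  π2 = {{0},{1},{2},{3},{4},{5},{6}}
7 equivalence class(es) (converged in 3)
[6]={6}  [4]={4}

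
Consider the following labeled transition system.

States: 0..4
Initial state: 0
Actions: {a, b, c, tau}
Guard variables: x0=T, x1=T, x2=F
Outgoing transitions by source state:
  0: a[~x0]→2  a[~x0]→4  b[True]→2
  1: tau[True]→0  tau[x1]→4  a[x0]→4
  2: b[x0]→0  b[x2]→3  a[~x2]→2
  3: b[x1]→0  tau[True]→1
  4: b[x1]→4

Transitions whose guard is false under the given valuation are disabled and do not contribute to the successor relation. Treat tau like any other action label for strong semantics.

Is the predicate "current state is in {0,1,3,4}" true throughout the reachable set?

Allowed set {0,1,3,4}
Reachable = {0,2}
  0: ✓
  2: outside
counterexample path to 2: b

Answer: INVARIANT VIOLATED at state 2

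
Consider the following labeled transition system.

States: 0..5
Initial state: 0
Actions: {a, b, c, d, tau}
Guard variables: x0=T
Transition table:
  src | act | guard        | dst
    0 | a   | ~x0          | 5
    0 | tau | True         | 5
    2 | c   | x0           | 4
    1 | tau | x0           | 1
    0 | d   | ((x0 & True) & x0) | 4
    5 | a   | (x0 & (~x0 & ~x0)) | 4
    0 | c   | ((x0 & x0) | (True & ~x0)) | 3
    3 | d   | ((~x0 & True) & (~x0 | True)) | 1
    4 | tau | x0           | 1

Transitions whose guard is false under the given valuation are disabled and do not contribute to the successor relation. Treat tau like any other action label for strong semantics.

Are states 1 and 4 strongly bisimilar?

Refine partition for ~:
  P[0] = {{0,1,2,3,4,5}}
  P[1] = {{0},{1,4},{2},{3,5}}
stable after 2 split(s): 4 block(s)
1∈{1,4}, 4∈{1,4}

Answer: BISIMILAR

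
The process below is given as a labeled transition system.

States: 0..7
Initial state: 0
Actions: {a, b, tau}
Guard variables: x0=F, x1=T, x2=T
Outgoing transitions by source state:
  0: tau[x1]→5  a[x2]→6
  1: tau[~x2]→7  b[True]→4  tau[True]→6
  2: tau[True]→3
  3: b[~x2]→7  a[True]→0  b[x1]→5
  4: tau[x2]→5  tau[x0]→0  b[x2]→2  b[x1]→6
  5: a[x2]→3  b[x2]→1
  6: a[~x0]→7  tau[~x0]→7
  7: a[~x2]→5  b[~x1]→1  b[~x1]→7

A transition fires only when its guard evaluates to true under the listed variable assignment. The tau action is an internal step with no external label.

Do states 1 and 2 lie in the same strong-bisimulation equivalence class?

Answer: NOT BISIMILAR

Analysis:
Refine partition for ~:
  π0 = {{0,1,2,3,4,5,6,7}}
  π1 = {{0,6},{1,4},{2},{3,5},{7}}
  π2 = {{0},{1},{2},{3},{4},{5},{6},{7}}
Fixed point at round 3; 8 class(es).
1∈{1}, 2∈{2}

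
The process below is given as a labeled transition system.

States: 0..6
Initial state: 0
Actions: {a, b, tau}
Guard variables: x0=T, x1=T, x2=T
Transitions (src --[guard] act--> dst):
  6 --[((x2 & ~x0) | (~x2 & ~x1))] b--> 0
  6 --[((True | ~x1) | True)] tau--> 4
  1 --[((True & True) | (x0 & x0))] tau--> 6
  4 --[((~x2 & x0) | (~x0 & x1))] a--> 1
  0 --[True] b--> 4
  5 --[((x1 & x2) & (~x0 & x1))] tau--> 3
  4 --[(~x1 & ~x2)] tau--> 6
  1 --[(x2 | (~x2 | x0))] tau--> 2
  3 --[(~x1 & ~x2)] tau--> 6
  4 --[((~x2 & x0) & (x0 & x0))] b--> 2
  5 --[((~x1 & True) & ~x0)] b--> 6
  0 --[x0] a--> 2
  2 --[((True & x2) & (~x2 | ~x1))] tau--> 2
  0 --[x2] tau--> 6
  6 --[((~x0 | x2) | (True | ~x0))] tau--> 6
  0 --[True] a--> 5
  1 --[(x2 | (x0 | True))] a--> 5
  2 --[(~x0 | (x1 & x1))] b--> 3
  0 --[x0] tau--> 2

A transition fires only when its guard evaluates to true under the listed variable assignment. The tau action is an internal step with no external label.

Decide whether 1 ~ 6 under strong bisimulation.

Refine partition for ~:
  round 0: {{0,1,2,3,4,5,6}}
  round 1: {{0},{1},{2},{3,4,5},{6}}
Fixed point at round 2; 5 class(es).
1∈{1}, 6∈{6}

Answer: NOT BISIMILAR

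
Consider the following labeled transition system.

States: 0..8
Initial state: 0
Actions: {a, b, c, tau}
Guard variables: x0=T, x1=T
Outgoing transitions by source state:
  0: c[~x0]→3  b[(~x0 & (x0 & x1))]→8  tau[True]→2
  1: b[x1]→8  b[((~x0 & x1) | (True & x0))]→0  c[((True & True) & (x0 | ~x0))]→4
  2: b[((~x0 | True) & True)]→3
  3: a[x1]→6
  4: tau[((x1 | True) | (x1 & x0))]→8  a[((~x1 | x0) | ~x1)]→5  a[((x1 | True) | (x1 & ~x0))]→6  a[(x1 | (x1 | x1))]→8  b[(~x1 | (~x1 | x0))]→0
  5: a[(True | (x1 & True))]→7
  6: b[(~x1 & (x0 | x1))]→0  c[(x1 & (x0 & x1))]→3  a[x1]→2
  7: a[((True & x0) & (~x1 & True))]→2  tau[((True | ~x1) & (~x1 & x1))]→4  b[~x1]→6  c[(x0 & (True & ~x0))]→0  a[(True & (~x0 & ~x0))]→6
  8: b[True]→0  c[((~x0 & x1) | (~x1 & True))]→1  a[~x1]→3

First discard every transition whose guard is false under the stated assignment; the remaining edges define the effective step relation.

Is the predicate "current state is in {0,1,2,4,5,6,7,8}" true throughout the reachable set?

Answer: INVARIANT VIOLATED at state 3

Trace:
Inv-set: {0,1,2,4,5,6,7,8}
R = {0,2,3,6}
  0: safe
  2: safe
  3: outside
  6: safe
witness against invariant: tau·b → 3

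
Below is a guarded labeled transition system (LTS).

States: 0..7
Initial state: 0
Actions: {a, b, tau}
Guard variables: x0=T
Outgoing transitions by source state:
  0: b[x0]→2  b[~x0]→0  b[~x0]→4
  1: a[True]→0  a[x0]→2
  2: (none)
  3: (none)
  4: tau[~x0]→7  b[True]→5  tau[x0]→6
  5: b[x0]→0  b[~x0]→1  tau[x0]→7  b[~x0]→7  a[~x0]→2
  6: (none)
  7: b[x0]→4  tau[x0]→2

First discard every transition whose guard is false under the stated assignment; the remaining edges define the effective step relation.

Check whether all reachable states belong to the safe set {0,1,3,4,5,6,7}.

Allowed set {0,1,3,4,5,6,7}
Reachable = {0,2}
  0: safe
  2: ✗ unsafe
witness against invariant: b → 2

Answer: INVARIANT VIOLATED at state 2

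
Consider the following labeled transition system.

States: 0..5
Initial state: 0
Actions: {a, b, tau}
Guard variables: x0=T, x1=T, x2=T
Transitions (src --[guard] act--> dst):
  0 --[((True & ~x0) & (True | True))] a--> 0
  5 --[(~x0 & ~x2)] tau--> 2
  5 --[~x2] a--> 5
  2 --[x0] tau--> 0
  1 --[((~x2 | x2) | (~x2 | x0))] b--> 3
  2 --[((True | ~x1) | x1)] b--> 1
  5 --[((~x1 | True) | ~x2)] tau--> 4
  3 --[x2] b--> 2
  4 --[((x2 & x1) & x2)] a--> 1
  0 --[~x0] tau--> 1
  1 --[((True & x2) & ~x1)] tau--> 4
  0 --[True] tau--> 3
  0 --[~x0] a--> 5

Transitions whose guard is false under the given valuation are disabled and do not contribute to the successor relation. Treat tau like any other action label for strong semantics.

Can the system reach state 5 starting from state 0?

7 transition(s) survive guard evaluation.
L0 = {0}
L1 = {3}  cumulative {0,3}
L2 = {2}  cumulative {0,2,3}
L3 = {1}  cumulative {0,1,2,3}
R = {0,1,2,3}

Answer: UNREACHABLE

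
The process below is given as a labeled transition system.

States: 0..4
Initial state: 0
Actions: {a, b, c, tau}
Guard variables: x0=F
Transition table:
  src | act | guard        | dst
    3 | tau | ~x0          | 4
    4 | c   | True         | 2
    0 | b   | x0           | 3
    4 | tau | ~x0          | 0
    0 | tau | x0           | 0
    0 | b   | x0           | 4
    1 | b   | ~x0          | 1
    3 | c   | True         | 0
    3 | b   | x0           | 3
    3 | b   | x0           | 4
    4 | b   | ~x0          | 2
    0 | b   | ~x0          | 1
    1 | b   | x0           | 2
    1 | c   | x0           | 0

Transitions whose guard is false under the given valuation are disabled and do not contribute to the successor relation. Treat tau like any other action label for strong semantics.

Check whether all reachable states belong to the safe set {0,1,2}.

Allowed set {0,1,2}
Reach set: {0,1}
  0: ok
  1: ok

Answer: INVARIANT HOLDS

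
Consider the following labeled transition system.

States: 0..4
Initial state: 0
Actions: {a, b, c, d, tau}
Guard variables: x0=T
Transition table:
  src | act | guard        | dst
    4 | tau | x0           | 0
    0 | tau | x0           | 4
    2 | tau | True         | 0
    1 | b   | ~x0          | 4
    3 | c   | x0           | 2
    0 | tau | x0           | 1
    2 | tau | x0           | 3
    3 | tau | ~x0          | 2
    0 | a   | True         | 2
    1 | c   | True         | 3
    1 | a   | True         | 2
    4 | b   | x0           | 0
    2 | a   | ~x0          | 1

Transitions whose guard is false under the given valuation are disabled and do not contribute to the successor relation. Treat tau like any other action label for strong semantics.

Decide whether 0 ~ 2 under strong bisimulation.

Answer: NOT BISIMILAR

Working:
Compute ~ classes (split until stable):
  round 0: {{0,1,2,3,4}}
  round 1: {{0},{1},{2},{3},{4}}
stable after 2 split(s): 5 block(s)
class of 0: {0}; class of 2: {2}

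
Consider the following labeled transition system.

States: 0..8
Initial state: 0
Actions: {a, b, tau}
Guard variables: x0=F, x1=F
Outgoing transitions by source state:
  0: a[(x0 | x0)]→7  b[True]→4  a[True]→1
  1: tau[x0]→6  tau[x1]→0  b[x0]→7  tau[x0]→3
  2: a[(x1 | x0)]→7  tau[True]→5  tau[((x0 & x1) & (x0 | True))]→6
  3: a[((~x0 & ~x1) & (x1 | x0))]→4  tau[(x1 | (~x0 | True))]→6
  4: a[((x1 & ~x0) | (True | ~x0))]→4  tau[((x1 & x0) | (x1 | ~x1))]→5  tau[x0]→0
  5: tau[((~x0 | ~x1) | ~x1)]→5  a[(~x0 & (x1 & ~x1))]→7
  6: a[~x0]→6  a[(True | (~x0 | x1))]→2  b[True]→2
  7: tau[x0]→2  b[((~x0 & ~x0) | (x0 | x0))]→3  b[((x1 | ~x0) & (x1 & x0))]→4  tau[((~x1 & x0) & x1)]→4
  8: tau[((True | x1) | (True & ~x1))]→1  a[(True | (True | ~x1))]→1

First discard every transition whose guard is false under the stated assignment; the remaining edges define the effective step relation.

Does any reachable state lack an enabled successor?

Answer: DEADLOCK at state 1

Analysis:
Reach set: {0,1,4,5}
  0: a→1  b→4  [2 out]
  1: ∅  [deadlock]
  4: a→4  tau→5  [2 out]
  5: tau→5  [1 out]
witness 1: a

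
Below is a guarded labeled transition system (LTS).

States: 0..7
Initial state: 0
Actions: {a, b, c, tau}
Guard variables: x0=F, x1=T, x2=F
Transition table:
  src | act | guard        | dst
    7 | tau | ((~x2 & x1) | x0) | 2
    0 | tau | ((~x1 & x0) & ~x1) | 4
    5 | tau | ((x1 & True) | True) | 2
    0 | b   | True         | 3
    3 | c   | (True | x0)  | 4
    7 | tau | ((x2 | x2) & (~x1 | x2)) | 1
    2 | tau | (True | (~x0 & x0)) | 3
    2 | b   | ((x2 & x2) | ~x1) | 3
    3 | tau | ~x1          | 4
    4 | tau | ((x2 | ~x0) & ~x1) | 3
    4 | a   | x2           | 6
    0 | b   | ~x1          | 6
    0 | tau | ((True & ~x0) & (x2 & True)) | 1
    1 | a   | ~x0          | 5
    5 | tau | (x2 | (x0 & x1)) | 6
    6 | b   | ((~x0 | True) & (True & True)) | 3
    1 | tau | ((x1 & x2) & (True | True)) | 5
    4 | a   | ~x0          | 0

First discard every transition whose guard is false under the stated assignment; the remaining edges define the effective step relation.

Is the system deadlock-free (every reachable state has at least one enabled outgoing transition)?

R = {0,3,4}
  0: b→3  [1 exit(s)]
  3: c→4  [1 exit(s)]
  4: a→0  [1 exit(s)]

Answer: DEADLOCK-FREE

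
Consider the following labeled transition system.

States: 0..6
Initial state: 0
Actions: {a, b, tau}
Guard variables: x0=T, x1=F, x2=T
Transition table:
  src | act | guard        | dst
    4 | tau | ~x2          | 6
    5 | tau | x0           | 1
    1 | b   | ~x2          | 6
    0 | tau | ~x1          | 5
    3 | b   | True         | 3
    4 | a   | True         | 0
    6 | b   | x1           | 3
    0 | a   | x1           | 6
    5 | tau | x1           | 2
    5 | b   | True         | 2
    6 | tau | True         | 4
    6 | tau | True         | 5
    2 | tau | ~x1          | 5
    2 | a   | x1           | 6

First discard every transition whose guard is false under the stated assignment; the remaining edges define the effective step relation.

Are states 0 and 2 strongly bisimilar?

Answer: BISIMILAR

Working:
Compute ~ classes (split until stable):
  π0 = {{0,1,2,3,4,5,6}}
  π1 = {{0,2,6},{1},{3},{4},{5}}
  π2 = {{0,2},{1},{3},{4},{5},{6}}
6 equivalence class(es) (converged in 3)
[0]={0,2}  [2]={0,2}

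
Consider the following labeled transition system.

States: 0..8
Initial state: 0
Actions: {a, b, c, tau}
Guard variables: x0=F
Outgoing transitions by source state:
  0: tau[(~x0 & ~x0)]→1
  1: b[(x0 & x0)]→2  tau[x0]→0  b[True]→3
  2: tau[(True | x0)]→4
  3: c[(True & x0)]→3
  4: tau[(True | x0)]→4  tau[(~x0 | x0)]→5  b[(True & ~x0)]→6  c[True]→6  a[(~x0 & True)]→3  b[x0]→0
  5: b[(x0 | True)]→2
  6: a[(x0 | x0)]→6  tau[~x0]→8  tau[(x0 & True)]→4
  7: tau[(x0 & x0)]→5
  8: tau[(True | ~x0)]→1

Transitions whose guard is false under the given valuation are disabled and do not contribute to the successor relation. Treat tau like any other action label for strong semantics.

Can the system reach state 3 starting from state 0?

Answer: REACHABLE

Analysis:
11 transition(s) survive guard evaluation.
depth 0: {0}
depth 1: {1}  total {0,1}
depth 2: {3}  total {0,1,3}
R = {0,1,3}
trace reaching 3: tau·b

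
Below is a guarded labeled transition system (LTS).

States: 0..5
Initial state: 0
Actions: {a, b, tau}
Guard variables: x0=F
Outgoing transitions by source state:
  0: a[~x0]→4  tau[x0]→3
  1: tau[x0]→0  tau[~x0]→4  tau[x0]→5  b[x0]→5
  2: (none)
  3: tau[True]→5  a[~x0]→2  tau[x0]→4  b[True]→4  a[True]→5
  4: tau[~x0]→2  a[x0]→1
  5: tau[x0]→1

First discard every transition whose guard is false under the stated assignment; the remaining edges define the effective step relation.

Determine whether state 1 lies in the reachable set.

Answer: UNREACHABLE

Analysis:
Guard filter leaves 7 enabled edge(s).
L0 = {0}
L1 = {4}  total {0,4}
L2 = {2}  total {0,2,4}
Reach set: {0,2,4}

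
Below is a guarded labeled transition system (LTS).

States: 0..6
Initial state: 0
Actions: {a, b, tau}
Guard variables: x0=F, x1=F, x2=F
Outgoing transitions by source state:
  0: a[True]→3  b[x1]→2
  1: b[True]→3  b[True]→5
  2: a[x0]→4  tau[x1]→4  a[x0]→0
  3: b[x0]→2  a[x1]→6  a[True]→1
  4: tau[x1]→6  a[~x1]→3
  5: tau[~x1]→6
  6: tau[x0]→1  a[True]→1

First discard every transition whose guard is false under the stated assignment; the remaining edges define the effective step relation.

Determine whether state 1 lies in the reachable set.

Answer: REACHABLE

Analysis:
Guard filter leaves 7 enabled edge(s).
depth 0: {0}
depth 1: {3}  total {0,3}
depth 2: {1}  total {0,1,3}
depth 3: {5}  total {0,1,3,5}
depth 4: {6}  total {0,1,3,5,6}
Reachable = {0,1,3,5,6}
Path to 1: a·a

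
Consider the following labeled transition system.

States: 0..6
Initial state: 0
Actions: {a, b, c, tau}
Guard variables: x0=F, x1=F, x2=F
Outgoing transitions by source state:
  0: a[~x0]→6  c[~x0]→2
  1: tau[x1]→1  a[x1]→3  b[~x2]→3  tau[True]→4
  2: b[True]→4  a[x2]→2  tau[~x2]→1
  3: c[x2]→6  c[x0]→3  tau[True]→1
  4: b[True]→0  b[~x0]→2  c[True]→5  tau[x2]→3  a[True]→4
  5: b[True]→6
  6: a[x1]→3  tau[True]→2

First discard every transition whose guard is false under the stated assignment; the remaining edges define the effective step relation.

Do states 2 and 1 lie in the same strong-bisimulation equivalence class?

Refine partition for ~:
  P[0] = {{0,1,2,3,4,5,6}}
  P[1] = {{0},{1,2},{3,6},{4},{5}}
  P[2] = {{0},{1},{2},{3,6},{4},{5}}
  P[3] = {{0},{1},{2},{3},{4},{5},{6}}
7 equivalence class(es) (converged in 4)
class of 2: {2}; class of 1: {1}

Answer: NOT BISIMILAR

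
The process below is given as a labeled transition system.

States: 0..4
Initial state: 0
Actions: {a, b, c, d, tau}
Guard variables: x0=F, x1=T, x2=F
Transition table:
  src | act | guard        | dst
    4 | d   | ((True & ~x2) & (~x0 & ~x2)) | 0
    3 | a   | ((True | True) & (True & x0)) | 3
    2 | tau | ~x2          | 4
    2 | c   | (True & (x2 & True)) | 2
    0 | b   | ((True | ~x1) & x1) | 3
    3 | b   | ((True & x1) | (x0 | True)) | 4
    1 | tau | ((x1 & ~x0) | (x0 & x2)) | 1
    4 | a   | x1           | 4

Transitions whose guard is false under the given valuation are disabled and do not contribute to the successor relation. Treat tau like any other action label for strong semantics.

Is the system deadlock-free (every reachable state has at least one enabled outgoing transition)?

Reachable = {0,3,4}
  0: b→3  [1 exit(s)]
  3: b→4  [1 exit(s)]
  4: a→4  d→0  [2 exit(s)]

Answer: DEADLOCK-FREE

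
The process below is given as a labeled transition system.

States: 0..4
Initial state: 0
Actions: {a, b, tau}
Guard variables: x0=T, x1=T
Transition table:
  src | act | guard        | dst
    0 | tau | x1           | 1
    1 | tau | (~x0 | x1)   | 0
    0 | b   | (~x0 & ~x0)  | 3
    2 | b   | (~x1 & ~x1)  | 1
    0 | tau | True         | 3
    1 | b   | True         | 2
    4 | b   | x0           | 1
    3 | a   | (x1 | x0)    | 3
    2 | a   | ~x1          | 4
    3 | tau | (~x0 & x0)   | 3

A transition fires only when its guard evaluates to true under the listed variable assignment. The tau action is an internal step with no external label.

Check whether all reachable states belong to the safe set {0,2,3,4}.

Inv-set: {0,2,3,4}
R = {0,1,2,3}
  0: ✓
  1: ✗ unsafe
  2: ✓
  3: ✓
reach 1 via tau — violates

Answer: INVARIANT VIOLATED at state 1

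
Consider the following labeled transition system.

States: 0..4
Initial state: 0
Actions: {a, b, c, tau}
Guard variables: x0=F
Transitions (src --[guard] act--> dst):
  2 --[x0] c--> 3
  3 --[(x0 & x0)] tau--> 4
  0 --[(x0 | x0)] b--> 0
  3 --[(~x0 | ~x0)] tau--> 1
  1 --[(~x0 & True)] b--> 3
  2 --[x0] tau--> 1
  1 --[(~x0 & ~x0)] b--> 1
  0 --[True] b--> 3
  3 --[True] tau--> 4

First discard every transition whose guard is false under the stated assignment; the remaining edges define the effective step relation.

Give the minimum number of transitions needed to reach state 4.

Answer: 2

Analysis:
BFS to 4:
  Layer 0: {0}
  Layer 1: {3}
  Layer 2: {1,4}
first hit 4 at d=2 via b·tau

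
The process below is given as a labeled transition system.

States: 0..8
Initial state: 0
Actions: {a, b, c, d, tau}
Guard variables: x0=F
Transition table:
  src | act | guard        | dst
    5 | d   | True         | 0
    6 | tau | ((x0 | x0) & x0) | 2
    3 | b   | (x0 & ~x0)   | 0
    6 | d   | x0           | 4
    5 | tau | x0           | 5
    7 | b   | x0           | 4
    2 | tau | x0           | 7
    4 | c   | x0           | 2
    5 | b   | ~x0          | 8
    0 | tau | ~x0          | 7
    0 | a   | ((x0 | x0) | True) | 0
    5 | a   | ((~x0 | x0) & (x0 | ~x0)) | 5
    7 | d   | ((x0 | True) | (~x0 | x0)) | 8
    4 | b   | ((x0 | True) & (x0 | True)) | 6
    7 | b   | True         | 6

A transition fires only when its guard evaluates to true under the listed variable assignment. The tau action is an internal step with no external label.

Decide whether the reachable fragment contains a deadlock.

Answer: DEADLOCK at state 6

Trace:
Reachable = {0,6,7,8}
  0: a→0  tau→7  [deg 2]
  6: ∅  [deadlock]
  7: b→6  d→8  [deg 2]
  8: ∅  [deadlock]
trace reaching 6: tau·b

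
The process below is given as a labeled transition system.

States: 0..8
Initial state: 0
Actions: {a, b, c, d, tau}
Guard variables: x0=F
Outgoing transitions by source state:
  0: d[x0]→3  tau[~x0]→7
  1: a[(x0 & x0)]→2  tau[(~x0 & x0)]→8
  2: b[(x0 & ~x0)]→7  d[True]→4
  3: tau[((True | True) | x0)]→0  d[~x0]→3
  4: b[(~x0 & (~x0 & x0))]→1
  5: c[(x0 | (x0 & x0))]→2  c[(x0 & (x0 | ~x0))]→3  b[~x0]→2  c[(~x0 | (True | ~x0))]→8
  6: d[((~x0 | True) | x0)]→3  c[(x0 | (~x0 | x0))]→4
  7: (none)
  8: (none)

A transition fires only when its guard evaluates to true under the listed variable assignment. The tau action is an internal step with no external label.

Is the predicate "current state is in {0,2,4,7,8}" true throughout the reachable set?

Safe = {0,2,4,7,8}
Reach set: {0,7}
  0: safe
  7: safe

Answer: INVARIANT HOLDS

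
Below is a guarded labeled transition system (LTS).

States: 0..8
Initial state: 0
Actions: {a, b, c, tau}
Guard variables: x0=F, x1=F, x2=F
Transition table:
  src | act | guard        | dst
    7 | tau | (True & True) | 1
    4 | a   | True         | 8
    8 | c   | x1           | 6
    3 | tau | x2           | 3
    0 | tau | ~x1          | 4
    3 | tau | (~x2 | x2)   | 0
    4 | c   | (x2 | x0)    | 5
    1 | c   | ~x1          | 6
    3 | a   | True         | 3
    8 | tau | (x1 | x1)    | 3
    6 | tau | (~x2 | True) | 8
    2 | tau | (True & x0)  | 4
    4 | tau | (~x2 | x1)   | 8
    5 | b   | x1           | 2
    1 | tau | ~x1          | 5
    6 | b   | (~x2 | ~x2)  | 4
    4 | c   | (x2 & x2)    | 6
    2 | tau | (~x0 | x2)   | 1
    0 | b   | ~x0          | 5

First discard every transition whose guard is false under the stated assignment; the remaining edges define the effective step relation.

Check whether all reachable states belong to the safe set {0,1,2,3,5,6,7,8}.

Safe = {0,1,2,3,5,6,7,8}
R = {0,4,5,8}
  0: safe
  4: ✗ unsafe
  5: safe
  8: safe
counterexample path to 4: tau

Answer: INVARIANT VIOLATED at state 4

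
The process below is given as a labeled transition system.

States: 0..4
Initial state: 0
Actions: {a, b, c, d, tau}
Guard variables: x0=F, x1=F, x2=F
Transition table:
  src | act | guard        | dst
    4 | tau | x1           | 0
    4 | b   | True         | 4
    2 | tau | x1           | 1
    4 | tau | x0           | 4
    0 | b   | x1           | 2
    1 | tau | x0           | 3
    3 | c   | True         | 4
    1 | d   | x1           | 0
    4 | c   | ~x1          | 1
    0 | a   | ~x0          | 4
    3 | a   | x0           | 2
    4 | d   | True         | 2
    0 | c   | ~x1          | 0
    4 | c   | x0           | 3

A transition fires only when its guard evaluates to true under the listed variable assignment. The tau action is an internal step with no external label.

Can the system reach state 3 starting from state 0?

6 transition(s) survive guard evaluation.
L0 = {0}
L1 = {4}  cumulative {0,4}
L2 = {1,2}  cumulative {0,1,2,4}
Reach set: {0,1,2,4}

Answer: UNREACHABLE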